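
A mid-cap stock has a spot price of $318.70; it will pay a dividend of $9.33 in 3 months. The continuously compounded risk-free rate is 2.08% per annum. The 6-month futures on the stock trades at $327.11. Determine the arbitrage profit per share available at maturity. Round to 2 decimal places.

$14.46 per share

PV(dividends) I = 9.33·e^(−0.0208·3/12) = 9.2816
Fair futures F* = (S − I)·e^(rT) = (318.70 − 9.2816)·e^0.010400 = 309.4184 × 1.010454 = 312.6531
Market $327.11 > fair 312.6531: forward overpriced → cash-and-carry (borrow at r, buy the stock and collect the dividends, short the forward).
Profit at T = |F_mkt − F*| = |327.11 − 312.6531| = $14.46 per share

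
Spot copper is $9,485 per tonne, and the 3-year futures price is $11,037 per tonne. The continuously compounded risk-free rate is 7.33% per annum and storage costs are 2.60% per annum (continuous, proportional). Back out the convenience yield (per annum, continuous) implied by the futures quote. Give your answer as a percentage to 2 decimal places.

F = S·e^((r+u−y)T) ⇒ (r+u−y) = ln(F/S)/T
ln(11037/9485) = 0.151542; /T ⇒ 0.050514
y = r + u − ln(F/S)/T = 0.0733 + 0.0260 − 0.050514 = 0.048786
y = 4.88%

4.88%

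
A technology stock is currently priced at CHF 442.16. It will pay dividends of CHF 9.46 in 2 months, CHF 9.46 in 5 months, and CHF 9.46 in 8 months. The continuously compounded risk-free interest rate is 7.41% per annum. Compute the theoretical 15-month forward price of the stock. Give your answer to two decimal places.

CHF 454.88

PV(dividends) I = 9.46·e^(−0.0741·2/12) + 9.46·e^(−0.0741·5/12) + 9.46·e^(−0.0741·8/12)
I = 9.3439 + 9.1724 + 9.0040 = 27.5203
F = (S − I)·e^(rT) = (442.16 − 27.5203) · e^(0.0741·15/12)
= 414.6397 · e^0.092625 = 414.6397 × 1.097050 = CHF 454.88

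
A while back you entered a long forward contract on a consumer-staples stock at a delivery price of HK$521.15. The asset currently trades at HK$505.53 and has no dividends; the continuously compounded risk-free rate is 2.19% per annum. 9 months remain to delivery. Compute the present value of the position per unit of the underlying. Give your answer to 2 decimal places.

Current fair forward for the remaining 9 months: F = S·e^(r·T), r = 0.0219
F = 505.53 · e^(0.0219 × 9/12) = 505.53 × 1.016561 = 513.9021
Value of long forward = (F − K)·e^(−rT) = (513.9021 − 521.15) · e^(−0.0219·9/12)
= -7.2479 × 0.983709 = -7.13

-HK$7.13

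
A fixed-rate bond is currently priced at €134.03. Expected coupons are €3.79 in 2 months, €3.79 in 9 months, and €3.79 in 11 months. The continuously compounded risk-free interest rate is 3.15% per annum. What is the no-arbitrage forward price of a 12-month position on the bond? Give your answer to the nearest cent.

€126.81

PV(coupons) I = 3.79·e^(−0.0315·2/12) + 3.79·e^(−0.0315·9/12) + 3.79·e^(−0.0315·11/12)
I = 3.7702 + 3.7015 + 3.6821 = 11.1538
F = (S − I)·e^(rT) = (134.03 − 11.1538) · e^(0.0315·12/12)
= 122.8762 · e^0.031500 = 122.8762 × 1.032001 = €126.81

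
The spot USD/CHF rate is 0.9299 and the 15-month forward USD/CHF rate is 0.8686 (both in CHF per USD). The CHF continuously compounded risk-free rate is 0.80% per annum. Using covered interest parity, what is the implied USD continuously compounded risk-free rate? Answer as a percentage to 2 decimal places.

F = S·e^((r_CHF − r_USD)T) ⇒ r_USD = r_CHF − ln(F/S)/T
ln(0.8686/0.9299) = -0.068194; /(15/12) = -0.054555
r_USD = 0.0080 + 0.054555 = 0.062555
r_USD = 6.26%

6.26%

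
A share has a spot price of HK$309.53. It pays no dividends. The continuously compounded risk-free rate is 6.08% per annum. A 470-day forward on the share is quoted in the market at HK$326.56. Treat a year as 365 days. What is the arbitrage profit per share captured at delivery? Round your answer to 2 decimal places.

Fair forward: F* = S·e^(carry·T), with carry = r = 0.0608
F* = 309.53 · e^(0.0608 × 470/365) = 309.53 · e^0.078290 = 309.53 × 1.081436 = HK$334.7369
Market HK$326.56 < fair HK$334.7369: forward underpriced → reverse cash-and-carry (short spot, go long the forward).
At maturity, profit = |F_mkt − F*| = |326.56 − 334.7369| = HK$8.18 per share

HK$8.18 per share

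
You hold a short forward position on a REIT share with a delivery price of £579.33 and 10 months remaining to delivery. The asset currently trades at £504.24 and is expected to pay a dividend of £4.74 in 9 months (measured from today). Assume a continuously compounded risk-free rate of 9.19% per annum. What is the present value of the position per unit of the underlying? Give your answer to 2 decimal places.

£36.80

PV(remaining dividends) I = 4.74·e^(−0.0919·9/12) = 4.4243
Current forward F = (S − I)·e^(rT) = (504.24 − 4.4243)·e^(0.0919·10/12) = 499.8157 × 1.079592 = 539.5970
Value (long) = (F − K)·e^(−rT) = (539.5970 − 579.33) × 0.926276 = -36.8037
Short position value = −(long value) = £36.80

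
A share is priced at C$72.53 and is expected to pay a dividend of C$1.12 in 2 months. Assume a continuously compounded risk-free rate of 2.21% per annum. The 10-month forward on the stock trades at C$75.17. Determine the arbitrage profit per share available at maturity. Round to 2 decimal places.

C$2.43 per share

PV(dividends) I = 1.12·e^(−0.0221·2/12) = 1.1159
Fair forward F* = (S − I)·e^(rT) = (72.53 − 1.1159)·e^0.018417 = 71.4141 × 1.018588 = 72.7415
Market C$75.17 > fair 72.7415: forward overpriced → cash-and-carry (borrow at r, buy the stock and collect the dividends, short the forward).
Profit at T = |F_mkt − F*| = |75.17 − 72.7415| = C$2.43 per share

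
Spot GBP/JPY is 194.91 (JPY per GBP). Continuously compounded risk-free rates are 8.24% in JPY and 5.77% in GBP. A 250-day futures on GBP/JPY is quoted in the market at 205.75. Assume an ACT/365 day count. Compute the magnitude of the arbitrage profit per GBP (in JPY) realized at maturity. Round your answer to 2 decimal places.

Fair futures: F* = S·e^(carry·T), with carry = (r_JPY − r_GBP) = 0.0824 − 0.0577 = 0.0247
F* = 194.91 · e^(0.0247 × 250/365) = 194.91 · e^0.016918 = 194.91 × 1.017062 = 198.2356
Market 205.75 > fair 198.2356: forward overpriced → cash-and-carry (buy spot, short the forward).
At maturity, profit = |F_mkt − F*| = |205.75 − 198.2356| = 7.51 per GBP (in JPY)

7.51 per GBP (in JPY)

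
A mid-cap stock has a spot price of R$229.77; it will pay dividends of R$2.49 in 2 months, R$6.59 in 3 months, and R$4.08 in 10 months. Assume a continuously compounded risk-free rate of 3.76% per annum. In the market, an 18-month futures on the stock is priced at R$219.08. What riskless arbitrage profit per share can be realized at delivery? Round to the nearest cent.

PV(dividends) I = 2.49·e^(−0.0376·2/12) + 6.59·e^(−0.0376·3/12) + 4.08·e^(−0.0376·10/12) = 12.9569
Fair futures F* = (S − I)·e^(rT) = (229.77 − 12.9569)·e^0.056400 = 216.8131 × 1.058021 = 229.3928
Market R$219.08 < fair 229.3928: forward underpriced → reverse cash-and-carry (short the stock, invest proceeds at r, pay the dividends, go long the forward).
Profit at T = |F_mkt − F*| = |219.08 − 229.3928| = R$10.31 per share

R$10.31 per share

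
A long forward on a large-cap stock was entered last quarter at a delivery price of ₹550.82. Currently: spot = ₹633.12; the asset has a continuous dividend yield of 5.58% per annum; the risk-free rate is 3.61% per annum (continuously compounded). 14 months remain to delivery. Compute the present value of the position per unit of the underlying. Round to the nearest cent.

Current fair forward for the remaining 14 months: F = S·e^((r − q)·T), (r − q) = 0.0361 − 0.0558 = -0.0197
F = 633.12 · e^(-0.0197 × 14/12) = 633.12 × 0.977279 = 618.7349
Value of long forward = (F − K)·e^(−rT) = (618.7349 − 550.82) · e^(−0.0361·14/12)
= 67.9149 × 0.958758 = 65.11

₹65.11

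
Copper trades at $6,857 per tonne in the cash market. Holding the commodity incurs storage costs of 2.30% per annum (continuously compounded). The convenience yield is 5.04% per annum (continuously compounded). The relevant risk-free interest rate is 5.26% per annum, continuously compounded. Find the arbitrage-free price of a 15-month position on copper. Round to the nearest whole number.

$7,076 per tonne

Net carry = r + u − y = 0.0526 + 0.0230 − 0.0504 = 0.0252
F = S·e^((r+u−y)T) = 6857 · e^(0.0252 × 15/12) = 6857 · e^0.031500
= 6857 × 1.032001 = $7,076 per tonne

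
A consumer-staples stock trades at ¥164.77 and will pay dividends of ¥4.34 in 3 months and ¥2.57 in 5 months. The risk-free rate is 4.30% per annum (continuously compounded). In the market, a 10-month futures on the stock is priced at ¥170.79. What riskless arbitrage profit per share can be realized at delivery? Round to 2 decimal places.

PV(dividends) I = 4.34·e^(−0.0430·3/12) + 2.57·e^(−0.0430·5/12) = 6.8180
Fair futures F* = (S − I)·e^(rT) = (164.77 − 6.8180)·e^0.035833 = 157.9520 × 1.036483 = 163.7146
Market ¥170.79 > fair 163.7146: forward overpriced → cash-and-carry (borrow at r, buy the stock and collect the dividends, short the forward).
Profit at T = |F_mkt − F*| = |170.79 − 163.7146| = ¥7.08 per share

¥7.08 per share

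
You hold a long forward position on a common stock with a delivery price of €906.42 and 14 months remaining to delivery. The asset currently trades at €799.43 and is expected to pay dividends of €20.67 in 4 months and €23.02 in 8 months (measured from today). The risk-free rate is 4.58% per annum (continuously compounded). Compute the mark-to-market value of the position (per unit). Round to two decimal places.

-€102.51

PV(remaining dividends) I = 20.67·e^(−0.0458·4/12) + 23.02·e^(−0.0458·8/12) = 42.6846
Current forward F = (S − I)·e^(rT) = (799.43 − 42.6846)·e^(0.0458·14/12) = 756.7454 × 1.054887 = 798.2809
Value (long) = (F − K)·e^(−rT) = (798.2809 − 906.42) × 0.947969 = -102.5125
Value = -€102.51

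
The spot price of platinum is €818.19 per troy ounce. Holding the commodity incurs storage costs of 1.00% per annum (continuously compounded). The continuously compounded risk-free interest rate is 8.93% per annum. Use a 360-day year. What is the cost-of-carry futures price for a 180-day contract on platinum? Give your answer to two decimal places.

€859.84 per troy ounce

Net carry = r + u − y = 0.0893 + 0.0100 − 0.0000 = 0.0993
F = S·e^((r+u−y)T) = 818.19 · e^(0.0993 × 180/360) = 818.19 · e^0.049650
= 818.19 × 1.050903 = €859.84 per troy ounce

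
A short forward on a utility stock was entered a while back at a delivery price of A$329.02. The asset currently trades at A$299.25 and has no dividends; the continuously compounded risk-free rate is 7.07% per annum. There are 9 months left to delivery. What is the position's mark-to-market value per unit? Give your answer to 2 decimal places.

A$12.78

Current fair forward for the remaining 9 months: F = S·e^(r·T), r = 0.0707
F = 299.25 · e^(0.0707 × 9/12) = 299.25 × 1.054456 = 315.5460
Value of long forward = (F − K)·e^(−rT) = (315.5460 − 329.02) · e^(−0.0707·9/12)
= -13.4740 × 0.948356 = -12.78
Short position value = −(long value) = A$12.78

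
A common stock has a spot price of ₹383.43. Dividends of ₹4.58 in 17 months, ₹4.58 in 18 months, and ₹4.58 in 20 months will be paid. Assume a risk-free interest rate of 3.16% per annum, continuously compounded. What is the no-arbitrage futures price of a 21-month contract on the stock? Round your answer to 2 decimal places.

₹391.39

PV(dividends) I = 4.58·e^(−0.0316·17/12) + 4.58·e^(−0.0316·18/12) + 4.58·e^(−0.0316·20/12)
I = 4.3795 + 4.3680 + 4.3450 = 13.0925
F = (S − I)·e^(rT) = (383.43 − 13.0925) · e^(0.0316·21/12)
= 370.3375 · e^0.055300 = 370.3375 × 1.056858 = ₹391.39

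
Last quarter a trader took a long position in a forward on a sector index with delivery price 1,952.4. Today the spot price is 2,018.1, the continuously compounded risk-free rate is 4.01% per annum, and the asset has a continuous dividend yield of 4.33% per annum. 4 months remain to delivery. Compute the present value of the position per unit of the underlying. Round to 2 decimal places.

Current fair forward for the remaining 4 months: F = S·e^((r − q)·T), (r − q) = 0.0401 − 0.0433 = -0.0032
F = 2018.1 · e^(-0.0032 × 4/12) = 2018.1 × 0.99893390 = 2015.9485
Value of long forward = (F − K)·e^(−rT) = (2015.9485 − 1952.4) · e^(−0.0401·4/12)
= 63.5485 × 0.98672227 = 62.70

62.70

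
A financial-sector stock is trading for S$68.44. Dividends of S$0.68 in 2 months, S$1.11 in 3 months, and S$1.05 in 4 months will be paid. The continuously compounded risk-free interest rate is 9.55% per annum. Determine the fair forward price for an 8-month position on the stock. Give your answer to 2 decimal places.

S$69.99

PV(dividends) I = 0.68·e^(−0.0955·2/12) + 1.11·e^(−0.0955·3/12) + 1.05·e^(−0.0955·4/12)
I = 0.6693 + 1.0838 + 1.0171 = 2.7702
F = (S − I)·e^(rT) = (68.44 − 2.7702) · e^(0.0955·8/12)
= 65.6698 · e^0.063667 = 65.6698 × 1.065737 = S$69.99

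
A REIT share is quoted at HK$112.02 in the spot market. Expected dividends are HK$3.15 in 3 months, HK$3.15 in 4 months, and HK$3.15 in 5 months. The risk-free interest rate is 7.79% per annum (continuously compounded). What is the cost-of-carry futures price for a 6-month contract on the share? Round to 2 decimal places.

PV(dividends) I = 3.15·e^(−0.0779·3/12) + 3.15·e^(−0.0779·4/12) + 3.15·e^(−0.0779·5/12)
I = 3.0892 + 3.0693 + 3.0494 = 9.2079
F = (S − I)·e^(rT) = (112.02 − 9.2079) · e^(0.0779·6/12)
= 102.8121 · e^0.038950 = 102.8121 × 1.039718 = HK$106.90

HK$106.90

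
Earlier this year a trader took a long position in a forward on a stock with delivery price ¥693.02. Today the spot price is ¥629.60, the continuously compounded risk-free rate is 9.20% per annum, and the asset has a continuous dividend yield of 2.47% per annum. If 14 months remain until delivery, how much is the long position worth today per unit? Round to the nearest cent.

-¥10.77

Current fair forward for the remaining 14 months: F = S·e^((r − q)·T), (r − q) = 0.0920 − 0.0247 = 0.0673
F = 629.60 · e^(0.0673 × 14/12) = 629.60 × 1.081681 = 681.0264
Value of long forward = (F − K)·e^(−rT) = (681.0264 − 693.02) · e^(−0.0920·14/12)
= -11.9936 × 0.898226 = -10.77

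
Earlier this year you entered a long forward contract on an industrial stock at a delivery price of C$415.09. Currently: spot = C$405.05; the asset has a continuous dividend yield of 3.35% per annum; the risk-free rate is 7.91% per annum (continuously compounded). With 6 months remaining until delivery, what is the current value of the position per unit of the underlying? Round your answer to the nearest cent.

-C$0.67

Current fair forward for the remaining 6 months: F = S·e^((r − q)·T), (r − q) = 0.0791 − 0.0335 = 0.0456
F = 405.05 · e^(0.0456 × 6/12) = 405.05 × 1.023062 = 414.3913
Value of long forward = (F − K)·e^(−rT) = (414.3913 − 415.09) · e^(−0.0791·6/12)
= -0.6987 × 0.961222 = -0.67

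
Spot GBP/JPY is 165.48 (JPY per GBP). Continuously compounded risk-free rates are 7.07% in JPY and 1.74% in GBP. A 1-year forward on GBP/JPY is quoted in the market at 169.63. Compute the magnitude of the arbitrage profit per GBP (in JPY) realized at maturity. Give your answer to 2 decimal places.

Fair forward: F* = S·e^(carry·T), with carry = (r_JPY − r_GBP) = 0.0707 − 0.0174 = 0.0533
F* = 165.48 · e^(0.0533 × 1) = 165.48 · e^0.053300 = 165.48 × 1.054746 = 174.5394
Market 169.63 < fair 174.5394: forward underpriced → reverse cash-and-carry (short spot, go long the forward).
At maturity, profit = |F_mkt − F*| = |169.63 − 174.5394| = 4.91 per GBP (in JPY)

4.91 per GBP (in JPY)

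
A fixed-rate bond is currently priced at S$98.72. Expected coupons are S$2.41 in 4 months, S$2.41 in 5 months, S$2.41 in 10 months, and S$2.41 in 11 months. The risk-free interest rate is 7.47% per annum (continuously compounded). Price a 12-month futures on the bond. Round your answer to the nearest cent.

S$96.46

PV(coupons) I = 2.41·e^(−0.0747·4/12) + 2.41·e^(−0.0747·5/12) + 2.41·e^(−0.0747·10/12) + 2.41·e^(−0.0747·11/12)
I = 2.3507 + 2.3361 + 2.2646 + 2.2505 = 9.2019
F = (S − I)·e^(rT) = (98.72 − 9.2019) · e^(0.0747·12/12)
= 89.5181 · e^0.074700 = 89.5181 × 1.077561 = S$96.46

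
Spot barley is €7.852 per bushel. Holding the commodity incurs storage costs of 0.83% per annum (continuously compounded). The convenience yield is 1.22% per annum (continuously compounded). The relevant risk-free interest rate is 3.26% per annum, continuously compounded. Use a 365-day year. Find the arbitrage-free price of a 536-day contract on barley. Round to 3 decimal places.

Net carry = r + u − y = 0.0326 + 0.0083 − 0.0122 = 0.0287
F = S·e^((r+u−y)T) = 7.852 · e^(0.0287 × 536/365) = 7.852 · e^0.042146
= 7.852 × 1.043047 = €8.190 per bushel

€8.190 per bushel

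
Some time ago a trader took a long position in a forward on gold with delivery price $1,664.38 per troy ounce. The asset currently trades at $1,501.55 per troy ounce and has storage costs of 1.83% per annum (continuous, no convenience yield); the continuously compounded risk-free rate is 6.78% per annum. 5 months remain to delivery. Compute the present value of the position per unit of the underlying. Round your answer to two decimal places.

-$104.98 per troy ounce

Current fair forward for the remaining 5 months: F = S·e^((r + u)·T), (r + u) = 0.0678 + 0.0183 = 0.0861
F = 1501.55 · e^(0.0861 × 5/12) = 1501.55 × 1.03652627 = 1556.3960
Value of long forward = (F − K)·e^(−rT) = (1556.3960 − 1664.38) · e^(−0.0678·5/12)
= -107.9840 × 0.97214530 = -104.98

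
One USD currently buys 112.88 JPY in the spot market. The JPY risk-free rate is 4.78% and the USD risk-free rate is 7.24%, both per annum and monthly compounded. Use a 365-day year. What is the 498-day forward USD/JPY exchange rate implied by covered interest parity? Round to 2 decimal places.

By covered interest parity, F = S · (1+r_JPY/12)^(12T) / (1+r_USD/12)^(12T)
= 112.88 × 1.067253 / 1.103497 = 112.88 × 0.967155
F = 109.17 JPY per USD

109.17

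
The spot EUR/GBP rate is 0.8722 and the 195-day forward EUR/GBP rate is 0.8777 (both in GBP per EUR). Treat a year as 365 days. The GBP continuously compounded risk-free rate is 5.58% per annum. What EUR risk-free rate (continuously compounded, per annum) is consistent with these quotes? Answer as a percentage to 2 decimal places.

F = S·e^((r_GBP − r_EUR)T) ⇒ r_EUR = r_GBP − ln(F/S)/T
ln(0.8777/0.8722) = 0.006286; /(195/365) = 0.011766
r_EUR = 0.0558 − 0.011766 = 0.044034
r_EUR = 4.40%

4.40%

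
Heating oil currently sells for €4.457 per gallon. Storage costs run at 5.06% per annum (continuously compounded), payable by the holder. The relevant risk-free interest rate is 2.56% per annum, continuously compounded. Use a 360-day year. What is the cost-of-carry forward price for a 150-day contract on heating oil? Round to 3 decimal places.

Net carry = r + u − y = 0.0256 + 0.0506 − 0.0000 = 0.0762
F = S·e^((r+u−y)T) = 4.457 · e^(0.0762 × 150/360) = 4.457 · e^0.031750
= 4.457 × 1.032259 = €4.601 per gallon

€4.601 per gallon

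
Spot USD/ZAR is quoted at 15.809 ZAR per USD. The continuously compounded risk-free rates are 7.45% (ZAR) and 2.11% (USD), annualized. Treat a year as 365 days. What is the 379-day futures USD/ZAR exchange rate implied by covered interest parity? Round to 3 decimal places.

F = S·e^((r_ZAR − r_USD)T) = 15.809 · e^((0.0745 − 0.0211) × 379/365)
= 15.809 · e^0.055448 = 15.809 × 1.057014
F = 16.710 ZAR per USD

16.710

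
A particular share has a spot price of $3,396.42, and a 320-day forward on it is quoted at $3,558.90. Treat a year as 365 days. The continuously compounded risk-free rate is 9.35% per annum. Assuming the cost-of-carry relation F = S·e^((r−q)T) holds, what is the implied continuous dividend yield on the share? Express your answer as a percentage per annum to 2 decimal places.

4.02%

From F = S·e^((r−q)T): (r − q) = ln(F/S)/T
ln(3558.90/3396.42) = ln(1.047839) = 0.046730
(r − q) = 0.046730 / (320/365) = 0.053301
q = r − ln(F/S)/T = 0.0935 − 0.053301 = 0.040199
q = 4.02%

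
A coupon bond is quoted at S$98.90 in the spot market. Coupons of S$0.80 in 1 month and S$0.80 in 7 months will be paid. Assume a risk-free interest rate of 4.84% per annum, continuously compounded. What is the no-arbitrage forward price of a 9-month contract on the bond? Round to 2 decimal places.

PV(coupons) I = 0.80·e^(−0.0484·1/12) + 0.80·e^(−0.0484·7/12)
I = 0.7968 + 0.7777 = 1.5745
F = (S − I)·e^(rT) = (98.90 − 1.5745) · e^(0.0484·9/12)
= 97.3255 · e^0.036300 = 97.3255 × 1.036967 = S$100.92

S$100.92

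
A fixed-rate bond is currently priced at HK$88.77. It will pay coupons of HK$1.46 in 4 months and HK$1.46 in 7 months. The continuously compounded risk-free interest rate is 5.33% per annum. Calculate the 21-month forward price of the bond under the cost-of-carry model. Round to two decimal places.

PV(coupons) I = 1.46·e^(−0.0533·4/12) + 1.46·e^(−0.0533·7/12)
I = 1.4343 + 1.4153 = 2.8496
F = (S − I)·e^(rT) = (88.77 − 2.8496) · e^(0.0533·21/12)
= 85.9204 · e^0.093275 = 85.9204 × 1.097764 = HK$94.32

HK$94.32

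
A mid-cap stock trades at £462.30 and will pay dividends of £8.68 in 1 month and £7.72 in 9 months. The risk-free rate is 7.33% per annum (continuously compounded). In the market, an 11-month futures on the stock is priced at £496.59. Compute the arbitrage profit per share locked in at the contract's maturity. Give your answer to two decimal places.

£19.20 per share

PV(dividends) I = 8.68·e^(−0.0733·1/12) + 7.72·e^(−0.0733·9/12) = 15.9342
Fair futures F* = (S − I)·e^(rT) = (462.30 − 15.9342)·e^0.067192 = 446.3658 × 1.069501 = 477.3887
Market £496.59 > fair 477.3887: forward overpriced → cash-and-carry (borrow at r, buy the stock and collect the dividends, short the forward).
Profit at T = |F_mkt − F*| = |496.59 − 477.3887| = £19.20 per share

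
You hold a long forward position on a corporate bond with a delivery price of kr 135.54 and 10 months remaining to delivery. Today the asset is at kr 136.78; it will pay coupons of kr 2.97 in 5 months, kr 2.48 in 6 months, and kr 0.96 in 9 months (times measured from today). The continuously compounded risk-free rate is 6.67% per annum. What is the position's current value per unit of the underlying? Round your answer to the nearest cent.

kr 2.37

PV(remaining coupons) I = 2.97·e^(−0.0667·5/12) + 2.48·e^(−0.0667·6/12) + 0.96·e^(−0.0667·9/12) = 6.2004
Current forward F = (S − I)·e^(rT) = (136.78 − 6.2004)·e^(0.0667·10/12) = 130.5796 × 1.057157 = 138.0431
Value (long) = (F − K)·e^(−rT) = (138.0431 − 135.54) × 0.945933 = 2.3678
Value = kr 2.37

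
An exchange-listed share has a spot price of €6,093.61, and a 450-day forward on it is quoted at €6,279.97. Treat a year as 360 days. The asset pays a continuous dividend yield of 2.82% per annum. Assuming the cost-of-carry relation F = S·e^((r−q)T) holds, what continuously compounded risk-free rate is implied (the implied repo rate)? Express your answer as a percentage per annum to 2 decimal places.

From F = S·e^((r−q)T): (r − q) = ln(F/S)/T
ln(6279.97/6093.61) = ln(1.030583) = 0.030125
(r − q) = 0.030125 / (450/360) = 0.024100
r = ln(F/S)/T + q = 0.024100 + 0.0282 = 0.052300
r = 5.23%

5.23%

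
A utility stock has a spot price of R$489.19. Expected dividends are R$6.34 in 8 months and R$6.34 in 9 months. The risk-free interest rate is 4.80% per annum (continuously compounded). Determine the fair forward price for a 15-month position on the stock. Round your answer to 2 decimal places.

PV(dividends) I = 6.34·e^(−0.0480·8/12) + 6.34·e^(−0.0480·9/12)
I = 6.1403 + 6.1158 = 12.2561
F = (S − I)·e^(rT) = (489.19 − 12.2561) · e^(0.0480·15/12)
= 476.9339 · e^0.060000 = 476.9339 × 1.061837 = R$506.43

R$506.43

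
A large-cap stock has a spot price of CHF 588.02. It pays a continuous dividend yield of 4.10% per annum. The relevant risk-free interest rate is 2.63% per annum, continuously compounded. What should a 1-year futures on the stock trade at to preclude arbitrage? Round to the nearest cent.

CHF 579.44

F = S·e^((r − q)T) = 588.02 · e^((0.0263 − 0.0410) × 1)
= 588.02 · e^-0.014700 = 588.02 × 0.985408
F = CHF 579.44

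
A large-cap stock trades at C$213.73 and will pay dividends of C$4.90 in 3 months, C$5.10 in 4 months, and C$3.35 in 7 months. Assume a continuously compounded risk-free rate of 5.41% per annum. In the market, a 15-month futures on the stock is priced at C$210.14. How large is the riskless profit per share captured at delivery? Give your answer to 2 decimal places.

C$4.54 per share

PV(dividends) I = 4.90·e^(−0.0541·3/12) + 5.10·e^(−0.0541·4/12) + 3.35·e^(−0.0541·7/12) = 13.0890
Fair futures F* = (S − I)·e^(rT) = (213.73 − 13.0890)·e^0.067625 = 200.6410 × 1.069964 = 214.6786
Market C$210.14 < fair 214.6786: forward underpriced → reverse cash-and-carry (short the stock, invest proceeds at r, pay the dividends, go long the forward).
Profit at T = |F_mkt − F*| = |210.14 − 214.6786| = C$4.54 per share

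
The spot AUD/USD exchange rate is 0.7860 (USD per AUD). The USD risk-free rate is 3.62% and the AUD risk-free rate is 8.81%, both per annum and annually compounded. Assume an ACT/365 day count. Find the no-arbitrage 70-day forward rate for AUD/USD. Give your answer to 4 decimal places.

0.7787

By covered interest parity, F = S · (1+r_USD)^T / (1+r_AUD)^T
= 0.7860 × 1.006843 / 1.016324 = 0.7860 × 0.990671
F = 0.7787 USD per AUD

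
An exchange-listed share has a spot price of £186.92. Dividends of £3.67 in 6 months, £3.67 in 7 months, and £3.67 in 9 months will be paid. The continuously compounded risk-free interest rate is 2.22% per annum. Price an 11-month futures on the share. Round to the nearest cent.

PV(dividends) I = 3.67·e^(−0.0222·6/12) + 3.67·e^(−0.0222·7/12) + 3.67·e^(−0.0222·9/12)
I = 3.6295 + 3.6228 + 3.6094 = 10.8617
F = (S − I)·e^(rT) = (186.92 − 10.8617) · e^(0.0222·11/12)
= 176.0583 · e^0.020350 = 176.0583 × 1.020558 = £179.68

£179.68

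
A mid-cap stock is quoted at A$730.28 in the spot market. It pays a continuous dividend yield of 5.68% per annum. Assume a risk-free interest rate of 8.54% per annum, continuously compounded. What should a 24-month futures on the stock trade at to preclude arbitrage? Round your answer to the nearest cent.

F = S·e^((r − q)T) = 730.28 · e^((0.0854 − 0.0568) × 24/12)
= 730.28 · e^0.057200 = 730.28 × 1.058868
F = A$773.27

A$773.27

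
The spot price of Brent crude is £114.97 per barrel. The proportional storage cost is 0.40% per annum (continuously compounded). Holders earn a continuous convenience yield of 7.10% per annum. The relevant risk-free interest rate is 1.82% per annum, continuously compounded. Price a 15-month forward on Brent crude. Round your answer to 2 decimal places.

£108.17 per barrel

Net carry = r + u − y = 0.0182 + 0.0040 − 0.0710 = -0.0488
F = S·e^((r+u−y)T) = 114.97 · e^(-0.0488 × 15/12) = 114.97 · e^-0.061000
= 114.97 × 0.940823 = £108.17 per barrel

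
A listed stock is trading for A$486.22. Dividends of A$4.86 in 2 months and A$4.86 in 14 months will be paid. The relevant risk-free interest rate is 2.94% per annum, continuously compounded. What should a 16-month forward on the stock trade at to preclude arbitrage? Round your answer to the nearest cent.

PV(dividends) I = 4.86·e^(−0.0294·2/12) + 4.86·e^(−0.0294·14/12)
I = 4.8362 + 4.6961 = 9.5323
F = (S − I)·e^(rT) = (486.22 − 9.5323) · e^(0.0294·16/12)
= 476.6877 · e^0.039200 = 476.6877 × 1.039978 = A$495.74

A$495.74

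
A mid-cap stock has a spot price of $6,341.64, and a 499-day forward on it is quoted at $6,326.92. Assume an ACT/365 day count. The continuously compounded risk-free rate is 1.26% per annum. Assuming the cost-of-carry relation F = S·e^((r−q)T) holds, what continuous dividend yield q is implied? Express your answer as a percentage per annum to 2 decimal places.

From F = S·e^((r−q)T): (r − q) = ln(F/S)/T
ln(6326.92/6341.64) = ln(0.997679) = -0.002324
(r − q) = -0.002324 / (499/365) = -0.001700
q = r − ln(F/S)/T = 0.0126 + 0.001700 = 0.014300
q = 1.43%

1.43%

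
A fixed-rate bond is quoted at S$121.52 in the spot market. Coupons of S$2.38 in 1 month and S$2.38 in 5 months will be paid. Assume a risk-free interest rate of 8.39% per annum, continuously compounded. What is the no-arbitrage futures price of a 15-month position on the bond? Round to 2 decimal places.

PV(coupons) I = 2.38·e^(−0.0839·1/12) + 2.38·e^(−0.0839·5/12)
I = 2.3634 + 2.2982 = 4.6616
F = (S − I)·e^(rT) = (121.52 − 4.6616) · e^(0.0839·15/12)
= 116.8584 · e^0.104875 = 116.8584 × 1.110572 = S$129.78

S$129.78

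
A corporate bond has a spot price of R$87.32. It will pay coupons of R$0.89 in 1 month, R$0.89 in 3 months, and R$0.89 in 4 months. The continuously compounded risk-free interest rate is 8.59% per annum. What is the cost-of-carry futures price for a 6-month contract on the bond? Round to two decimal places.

R$88.42

PV(coupons) I = 0.89·e^(−0.0859·1/12) + 0.89·e^(−0.0859·3/12) + 0.89·e^(−0.0859·4/12)
I = 0.8837 + 0.8711 + 0.8649 = 2.6197
F = (S − I)·e^(rT) = (87.32 − 2.6197) · e^(0.0859·6/12)
= 84.7003 · e^0.042950 = 84.7003 × 1.043886 = R$88.42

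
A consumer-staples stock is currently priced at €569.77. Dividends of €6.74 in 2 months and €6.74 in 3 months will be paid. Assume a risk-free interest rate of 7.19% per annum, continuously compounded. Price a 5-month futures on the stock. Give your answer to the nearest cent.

€573.41

PV(dividends) I = 6.74·e^(−0.0719·2/12) + 6.74·e^(−0.0719·3/12)
I = 6.6597 + 6.6199 = 13.2796
F = (S − I)·e^(rT) = (569.77 − 13.2796) · e^(0.0719·5/12)
= 556.4904 · e^0.029958 = 556.4904 × 1.030411 = €573.41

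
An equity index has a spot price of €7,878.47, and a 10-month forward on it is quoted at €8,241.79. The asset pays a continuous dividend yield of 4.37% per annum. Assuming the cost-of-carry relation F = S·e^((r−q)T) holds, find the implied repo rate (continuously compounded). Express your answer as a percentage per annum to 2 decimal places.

From F = S·e^((r−q)T): (r − q) = ln(F/S)/T
ln(8241.79/7878.47) = ln(1.046116) = 0.045084
(r − q) = 0.045084 / (10/12) = 0.054101
r = ln(F/S)/T + q = 0.054101 + 0.0437 = 0.097801
r = 9.78%

9.78%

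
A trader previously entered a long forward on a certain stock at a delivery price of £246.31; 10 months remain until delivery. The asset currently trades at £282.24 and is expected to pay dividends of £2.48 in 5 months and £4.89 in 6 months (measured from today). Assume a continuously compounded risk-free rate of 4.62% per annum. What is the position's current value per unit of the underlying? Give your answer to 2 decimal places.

PV(remaining dividends) I = 2.48·e^(−0.0462·5/12) + 4.89·e^(−0.0462·6/12) = 7.2111
Current forward F = (S − I)·e^(rT) = (282.24 − 7.2111)·e^(0.0462·10/12) = 275.0289 × 1.039251 = 285.8241
Value (long) = (F − K)·e^(−rT) = (285.8241 − 246.31) × 0.962232 = 38.0217
Value = £38.02

£38.02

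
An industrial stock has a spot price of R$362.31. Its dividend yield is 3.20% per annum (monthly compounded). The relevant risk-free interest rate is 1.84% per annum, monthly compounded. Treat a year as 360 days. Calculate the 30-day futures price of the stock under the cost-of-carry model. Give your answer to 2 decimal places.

R$361.90

F = S · (1+r/12)^(12T) / (1+q/12)^(12T)
= 362.31 × 1.001533 / 1.002667 = 362.31 × 0.998869
F = R$361.90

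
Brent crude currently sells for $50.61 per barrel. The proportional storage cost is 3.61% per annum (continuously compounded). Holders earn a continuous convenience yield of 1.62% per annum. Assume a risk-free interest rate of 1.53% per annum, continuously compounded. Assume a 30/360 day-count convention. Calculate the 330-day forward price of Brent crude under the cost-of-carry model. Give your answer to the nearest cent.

Net carry = r + u − y = 0.0153 + 0.0361 − 0.0162 = 0.0352
F = S·e^((r+u−y)T) = 50.61 · e^(0.0352 × 330/360) = 50.61 · e^0.032267
= 50.61 × 1.032793 = $52.27 per barrel

$52.27 per barrel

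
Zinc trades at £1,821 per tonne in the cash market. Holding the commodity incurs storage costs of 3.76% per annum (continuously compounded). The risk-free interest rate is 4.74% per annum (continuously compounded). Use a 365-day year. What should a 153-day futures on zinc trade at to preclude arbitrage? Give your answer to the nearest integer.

Net carry = r + u − y = 0.0474 + 0.0376 − 0.0000 = 0.0850
F = S·e^((r+u−y)T) = 1821 · e^(0.0850 × 153/365) = 1821 · e^0.035630
= 1821 × 1.036272 = £1,887 per tonne

£1,887 per tonne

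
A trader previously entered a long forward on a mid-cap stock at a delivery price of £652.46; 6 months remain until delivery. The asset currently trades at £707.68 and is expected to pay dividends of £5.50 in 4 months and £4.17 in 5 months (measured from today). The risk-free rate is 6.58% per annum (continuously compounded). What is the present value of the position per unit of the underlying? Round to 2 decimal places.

PV(remaining dividends) I = 5.50·e^(−0.0658·4/12) + 4.17·e^(−0.0658·5/12) = 9.4379
Current forward F = (S − I)·e^(rT) = (707.68 − 9.4379)·e^(0.0658·6/12) = 698.2421 × 1.033447 = 721.5962
Value (long) = (F − K)·e^(−rT) = (721.5962 − 652.46) × 0.967635 = 66.8986
Value = £66.90

£66.90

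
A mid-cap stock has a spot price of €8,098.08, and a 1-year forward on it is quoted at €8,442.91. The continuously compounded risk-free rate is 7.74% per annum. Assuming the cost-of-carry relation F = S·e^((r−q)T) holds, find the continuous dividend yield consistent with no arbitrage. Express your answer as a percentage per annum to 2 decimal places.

3.57%

From F = S·e^((r−q)T): (r − q) = ln(F/S)/T
ln(8442.91/8098.08) = ln(1.042582) = 0.041700
(r − q) = 0.041700 / (1) = 0.041700
q = r − ln(F/S)/T = 0.0774 − 0.041700 = 0.035700
q = 3.57%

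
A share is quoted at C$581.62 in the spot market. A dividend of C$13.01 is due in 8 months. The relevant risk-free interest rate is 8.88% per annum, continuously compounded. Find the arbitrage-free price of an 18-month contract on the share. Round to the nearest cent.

C$650.48

PV(dividends) I = 13.01·e^(−0.0888·8/12)
I = 12.2622
F = (S − I)·e^(rT) = (581.62 − 12.2622) · e^(0.0888·18/12)
= 569.3578 · e^0.133200 = 569.3578 × 1.142478 = C$650.48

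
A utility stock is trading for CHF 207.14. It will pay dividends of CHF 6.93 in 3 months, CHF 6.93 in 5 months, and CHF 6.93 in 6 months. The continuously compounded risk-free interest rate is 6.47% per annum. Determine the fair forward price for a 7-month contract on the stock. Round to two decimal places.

CHF 194.05

PV(dividends) I = 6.93·e^(−0.0647·3/12) + 6.93·e^(−0.0647·5/12) + 6.93·e^(−0.0647·6/12)
I = 6.8188 + 6.7457 + 6.7094 = 20.2739
F = (S − I)·e^(rT) = (207.14 − 20.2739) · e^(0.0647·7/12)
= 186.8661 · e^0.037742 = 186.8661 × 1.038463 = CHF 194.05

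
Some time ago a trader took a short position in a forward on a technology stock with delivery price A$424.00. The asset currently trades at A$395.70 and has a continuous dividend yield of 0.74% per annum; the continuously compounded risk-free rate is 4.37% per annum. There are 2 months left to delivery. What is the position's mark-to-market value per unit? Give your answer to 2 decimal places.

Current fair forward for the remaining 2 months: F = S·e^((r − q)·T), (r − q) = 0.0437 − 0.0074 = 0.0363
F = 395.70 · e^(0.0363 × 2/12) = 395.70 × 1.006068 = 398.1011
Value of long forward = (F − K)·e^(−rT) = (398.1011 − 424.00) · e^(−0.0437·2/12)
= -25.8989 × 0.992743 = -25.71
Short position value = −(long value) = A$25.71

A$25.71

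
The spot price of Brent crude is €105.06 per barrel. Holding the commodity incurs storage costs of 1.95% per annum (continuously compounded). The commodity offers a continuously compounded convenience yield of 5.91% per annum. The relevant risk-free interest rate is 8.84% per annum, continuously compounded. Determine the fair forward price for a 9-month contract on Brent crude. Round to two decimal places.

€108.98 per barrel

Net carry = r + u − y = 0.0884 + 0.0195 − 0.0591 = 0.0488
F = S·e^((r+u−y)T) = 105.06 · e^(0.0488 × 9/12) = 105.06 · e^0.036600
= 105.06 × 1.037278 = €108.98 per barrel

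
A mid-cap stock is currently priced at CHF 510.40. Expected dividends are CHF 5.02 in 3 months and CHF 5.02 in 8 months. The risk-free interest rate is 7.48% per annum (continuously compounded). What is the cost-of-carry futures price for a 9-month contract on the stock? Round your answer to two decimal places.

CHF 529.59

PV(dividends) I = 5.02·e^(−0.0748·3/12) + 5.02·e^(−0.0748·8/12)
I = 4.9270 + 4.7758 = 9.7028
F = (S − I)·e^(rT) = (510.40 − 9.7028) · e^(0.0748·9/12)
= 500.6972 · e^0.056100 = 500.6972 × 1.057703 = CHF 529.59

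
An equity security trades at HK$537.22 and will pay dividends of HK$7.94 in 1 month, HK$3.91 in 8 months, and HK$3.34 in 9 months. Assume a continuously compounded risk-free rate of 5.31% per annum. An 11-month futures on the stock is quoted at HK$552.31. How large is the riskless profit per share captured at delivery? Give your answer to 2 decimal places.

PV(dividends) I = 7.94·e^(−0.0531·1/12) + 3.91·e^(−0.0531·8/12) + 3.34·e^(−0.0531·9/12) = 14.8885
Fair futures F* = (S − I)·e^(rT) = (537.22 − 14.8885)·e^0.048675 = 522.3315 × 1.049879 = 548.3849
Market HK$552.31 > fair 548.3849: forward overpriced → cash-and-carry (borrow at r, buy the stock and collect the dividends, short the forward).
Profit at T = |F_mkt − F*| = |552.31 − 548.3849| = HK$3.93 per share

HK$3.93 per share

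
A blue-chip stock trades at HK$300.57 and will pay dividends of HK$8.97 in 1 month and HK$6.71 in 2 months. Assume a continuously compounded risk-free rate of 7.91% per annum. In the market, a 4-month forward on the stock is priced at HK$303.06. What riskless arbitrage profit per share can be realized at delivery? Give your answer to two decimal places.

PV(dividends) I = 8.97·e^(−0.0791·1/12) + 6.71·e^(−0.0791·2/12) = 15.5332
Fair forward F* = (S − I)·e^(rT) = (300.57 − 15.5332)·e^0.026367 = 285.0368 × 1.026718 = 292.6524
Market HK$303.06 > fair 292.6524: forward overpriced → cash-and-carry (borrow at r, buy the stock and collect the dividends, short the forward).
Profit at T = |F_mkt − F*| = |303.06 − 292.6524| = HK$10.41 per share

HK$10.41 per share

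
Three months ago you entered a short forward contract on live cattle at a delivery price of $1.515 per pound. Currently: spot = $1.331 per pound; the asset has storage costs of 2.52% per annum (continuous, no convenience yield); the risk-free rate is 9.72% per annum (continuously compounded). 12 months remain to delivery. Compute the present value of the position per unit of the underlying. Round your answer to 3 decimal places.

Current fair forward for the remaining 12 months: F = S·e^((r + u)·T), (r + u) = 0.0972 + 0.0252 = 0.1224
F = 1.331 · e^(0.1224 × 12/12) = 1.331 × 1.130206 = 1.5043
Value of long forward = (F − K)·e^(−rT) = (1.5043 − 1.515) · e^(−0.0972·12/12)
= -0.0107 × 0.907375 = -0.010
Short position value = −(long value) = $0.010

$0.010 per pound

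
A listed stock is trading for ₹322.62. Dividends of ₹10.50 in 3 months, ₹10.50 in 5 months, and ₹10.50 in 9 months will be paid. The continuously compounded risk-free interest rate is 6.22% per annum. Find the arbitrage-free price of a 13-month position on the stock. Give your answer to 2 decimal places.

₹312.39

PV(dividends) I = 10.50·e^(−0.0622·3/12) + 10.50·e^(−0.0622·5/12) + 10.50·e^(−0.0622·9/12)
I = 10.3380 + 10.2314 + 10.0214 = 30.5908
F = (S − I)·e^(rT) = (322.62 − 30.5908) · e^(0.0622·13/12)
= 292.0292 · e^0.067383 = 292.0292 × 1.069705 = ₹312.39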